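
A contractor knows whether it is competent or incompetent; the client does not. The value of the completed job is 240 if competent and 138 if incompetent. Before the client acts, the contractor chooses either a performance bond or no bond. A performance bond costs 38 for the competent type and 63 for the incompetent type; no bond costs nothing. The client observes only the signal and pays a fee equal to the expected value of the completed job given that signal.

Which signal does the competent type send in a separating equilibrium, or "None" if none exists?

None

Try competent → bond, incompetent → no bond:
  Under separation the client infers type exactly: bond → competent (pays 240), no bond → incompetent (pays 138).
  Competent: bond gives 240 − 38 = 202; no bond gives 138 − 0 = 138. No deviation. ✓
  Incompetent: no bond gives 138 − 0 = 138; bond gives 240 − 63 = 177. Would deviate. ✗
Try competent → no bond, incompetent → bond:
  Under separation the client infers type exactly: no bond → competent (pays 240), bond → incompetent (pays 138).
  Competent: no bond gives 240 − 0 = 240; bond gives 138 − 38 = 100. No deviation. ✓
  Incompetent: bond gives 138 − 63 = 75; no bond gives 240 − 0 = 240. Would deviate. ✗
Neither assignment is incentive-compatible.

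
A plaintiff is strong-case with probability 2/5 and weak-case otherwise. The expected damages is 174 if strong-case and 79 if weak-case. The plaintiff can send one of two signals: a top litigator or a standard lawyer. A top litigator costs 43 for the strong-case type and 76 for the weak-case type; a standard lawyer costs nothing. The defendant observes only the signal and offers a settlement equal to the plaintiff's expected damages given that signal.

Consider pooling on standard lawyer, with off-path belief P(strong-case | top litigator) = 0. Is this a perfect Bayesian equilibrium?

Yes

At the pooled signal (standard lawyer) the defendant holds the prior 2/5 and pays 2/5·174 + 3/5·79 = 117. Off-path (top litigator) belief 0 gives 0·174 + 1·79 = 79.
Strong-case: standard lawyer gives 117 − 0 = 117; top litigator gives 79 − 43 = 36. Stays. ✓
Weak-case: standard lawyer gives 117 − 0 = 117; top litigator gives 79 − 76 = 3. Stays. ✓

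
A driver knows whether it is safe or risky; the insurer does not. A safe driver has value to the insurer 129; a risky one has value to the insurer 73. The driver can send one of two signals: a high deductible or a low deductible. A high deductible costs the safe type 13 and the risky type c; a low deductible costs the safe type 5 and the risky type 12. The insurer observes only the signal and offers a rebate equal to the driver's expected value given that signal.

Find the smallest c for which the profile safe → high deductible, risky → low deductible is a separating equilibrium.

Under separation: high deductible → safe (pays 129); low deductible → risky (pays 73).
Safe: 129 − 13 = 116 ≥ 73 − 5 = 68. Holds regardless of c. ✓
Risky: 73 − 12 ≥ 129 − c, so c ≥ 129 − 61 = 68.

68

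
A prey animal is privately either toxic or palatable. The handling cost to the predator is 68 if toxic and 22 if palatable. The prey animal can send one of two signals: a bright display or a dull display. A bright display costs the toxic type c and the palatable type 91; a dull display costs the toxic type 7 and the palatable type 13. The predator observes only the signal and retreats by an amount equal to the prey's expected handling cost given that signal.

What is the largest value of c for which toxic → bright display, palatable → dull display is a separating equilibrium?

53

Under separation: bright display → toxic (pays 68); dull display → palatable (pays 22).
Palatable: 22 − 13 = 9 ≥ 68 − 91 = -23. Holds regardless of c. ✓
Toxic: 68 − c ≥ 22 − 7, so c ≤ 68 − 15 = 53.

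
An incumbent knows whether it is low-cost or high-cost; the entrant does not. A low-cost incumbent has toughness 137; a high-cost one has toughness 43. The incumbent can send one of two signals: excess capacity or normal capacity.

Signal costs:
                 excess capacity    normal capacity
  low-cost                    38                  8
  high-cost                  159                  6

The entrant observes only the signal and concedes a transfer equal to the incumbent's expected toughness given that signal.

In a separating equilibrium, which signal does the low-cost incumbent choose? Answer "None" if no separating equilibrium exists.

Try low-cost → excess capacity, high-cost → normal capacity:
  If types separate, excess capacity earns payment 137 and normal capacity earns 43.
  Low-cost: excess capacity gives 137 − 38 = 99; normal capacity gives 43 − 8 = 35. No deviation. ✓
  High-cost: normal capacity gives 43 − 6 = 37; excess capacity gives 137 − 159 = -22. No deviation. ✓
Both hold — the low-cost type sends excess capacity.

excess capacity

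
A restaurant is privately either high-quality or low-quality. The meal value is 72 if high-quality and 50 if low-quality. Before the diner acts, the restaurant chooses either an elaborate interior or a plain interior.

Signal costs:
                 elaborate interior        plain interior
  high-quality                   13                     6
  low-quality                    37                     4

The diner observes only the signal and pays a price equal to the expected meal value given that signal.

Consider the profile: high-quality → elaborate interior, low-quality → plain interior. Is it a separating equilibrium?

If types separate, elaborate interior earns payment 72 and plain interior earns 50.
High-quality: elaborate interior gives 72 − 13 = 59; plain interior gives 50 − 6 = 44. No deviation. ✓
Low-quality: plain interior gives 50 − 4 = 46; elaborate interior gives 72 − 37 = 35. No deviation. ✓
Neither type gains from mimicking the other.

Yes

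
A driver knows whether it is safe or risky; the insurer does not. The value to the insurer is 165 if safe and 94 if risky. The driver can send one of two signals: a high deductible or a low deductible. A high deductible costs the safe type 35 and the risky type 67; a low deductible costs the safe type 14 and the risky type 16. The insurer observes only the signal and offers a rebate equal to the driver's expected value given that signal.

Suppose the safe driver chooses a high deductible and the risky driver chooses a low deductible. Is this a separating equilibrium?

No

If types separate, high deductible earns payment 165 and low deductible earns 94.
Safe: high deductible gives 165 − 35 = 130; low deductible gives 94 − 14 = 80. No deviation. ✓
Risky: low deductible gives 94 − 16 = 78; high deductible gives 165 − 67 = 98. Would deviate. ✗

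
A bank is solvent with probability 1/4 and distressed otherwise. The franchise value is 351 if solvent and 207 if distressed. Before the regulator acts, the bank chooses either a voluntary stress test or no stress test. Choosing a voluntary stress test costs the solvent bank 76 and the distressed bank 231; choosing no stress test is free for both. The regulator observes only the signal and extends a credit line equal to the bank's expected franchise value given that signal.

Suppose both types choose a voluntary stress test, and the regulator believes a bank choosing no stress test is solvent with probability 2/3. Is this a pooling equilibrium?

At the pooled signal (stress test) the regulator holds the prior 1/4 and pays 1/4·351 + 3/4·207 = 243. Off-path (no stress test) belief 2/3 gives 2/3·351 + 1/3·207 = 303.
Solvent: stress test gives 243 − 76 = 167; no stress test gives 303 − 0 = 303. Deviates. ✗
Distressed: stress test gives 243 − 231 = 12; no stress test gives 303 − 0 = 303. Deviates. ✗

No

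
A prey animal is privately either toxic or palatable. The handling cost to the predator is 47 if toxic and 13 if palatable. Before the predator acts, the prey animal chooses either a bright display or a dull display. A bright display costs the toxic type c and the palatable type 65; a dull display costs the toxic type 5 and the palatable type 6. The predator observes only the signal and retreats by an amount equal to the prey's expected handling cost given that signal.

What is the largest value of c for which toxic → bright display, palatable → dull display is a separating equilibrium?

39

Under separation: bright display → toxic (pays 47); dull display → palatable (pays 13).
Palatable: 13 − 6 = 7 ≥ 47 − 65 = -18. Holds regardless of c. ✓
Toxic: 47 − c ≥ 13 − 5, so c ≤ 47 − 8 = 39.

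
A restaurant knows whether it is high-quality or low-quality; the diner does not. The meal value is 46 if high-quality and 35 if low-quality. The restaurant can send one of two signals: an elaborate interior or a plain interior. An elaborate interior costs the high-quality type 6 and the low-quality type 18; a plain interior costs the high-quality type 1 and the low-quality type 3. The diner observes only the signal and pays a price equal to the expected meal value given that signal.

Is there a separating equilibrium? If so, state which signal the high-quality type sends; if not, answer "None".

elaborate interior

Try high-quality → elaborate interior, low-quality → plain interior:
  Under separation the diner infers type exactly: elaborate interior → high-quality (pays 46), plain interior → low-quality (pays 35).
  High-quality: elaborate interior gives 46 − 6 = 40; plain interior gives 35 − 1 = 34. No deviation. ✓
  Low-quality: plain interior gives 35 − 3 = 32; elaborate interior gives 46 − 18 = 28. No deviation. ✓
Both hold — the high-quality type sends elaborate interior.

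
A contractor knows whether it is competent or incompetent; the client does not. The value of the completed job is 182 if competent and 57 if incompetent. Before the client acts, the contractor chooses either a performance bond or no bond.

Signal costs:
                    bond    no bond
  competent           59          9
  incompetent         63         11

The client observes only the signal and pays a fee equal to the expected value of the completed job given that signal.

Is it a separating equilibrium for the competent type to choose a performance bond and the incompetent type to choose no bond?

If types separate, bond earns payment 182 and no bond earns 57.
Competent: bond gives 182 − 59 = 123; no bond gives 57 − 9 = 48. No deviation. ✓
Incompetent: no bond gives 57 − 11 = 46; bond gives 182 − 63 = 119. Would deviate. ✗

No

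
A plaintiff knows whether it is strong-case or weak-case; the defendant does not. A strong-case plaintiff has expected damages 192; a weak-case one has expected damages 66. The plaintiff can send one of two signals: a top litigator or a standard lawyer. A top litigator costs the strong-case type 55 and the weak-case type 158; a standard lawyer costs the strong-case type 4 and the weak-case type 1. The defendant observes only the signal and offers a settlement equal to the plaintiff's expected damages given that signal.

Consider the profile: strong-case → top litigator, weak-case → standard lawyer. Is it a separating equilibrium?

Under separation the defendant infers type exactly: top litigator → strong-case (pays 192), standard lawyer → weak-case (pays 66).
Strong-case: top litigator gives 192 − 55 = 137; standard lawyer gives 66 − 4 = 62. No deviation. ✓
Weak-case: standard lawyer gives 66 − 1 = 65; top litigator gives 192 − 158 = 34. No deviation. ✓
Both incentive constraints hold.

Yes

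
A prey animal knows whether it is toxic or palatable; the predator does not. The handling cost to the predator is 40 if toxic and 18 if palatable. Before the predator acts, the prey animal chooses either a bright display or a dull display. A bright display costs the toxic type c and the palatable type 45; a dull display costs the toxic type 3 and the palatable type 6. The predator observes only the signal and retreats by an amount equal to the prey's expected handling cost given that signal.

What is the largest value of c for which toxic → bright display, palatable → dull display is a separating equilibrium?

25

Under separation: bright display → toxic (pays 40); dull display → palatable (pays 18).
Palatable: 18 − 6 = 12 ≥ 40 − 45 = -5. Holds regardless of c. ✓
Toxic: 40 − c ≥ 18 − 3, so c ≤ 40 − 15 = 25.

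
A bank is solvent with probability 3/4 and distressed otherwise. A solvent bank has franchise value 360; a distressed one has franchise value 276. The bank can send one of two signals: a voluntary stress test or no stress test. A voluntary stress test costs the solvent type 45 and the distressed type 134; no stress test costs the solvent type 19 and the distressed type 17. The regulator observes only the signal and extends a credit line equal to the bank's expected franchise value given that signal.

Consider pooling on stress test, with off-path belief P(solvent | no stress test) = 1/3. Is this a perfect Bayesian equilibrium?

At the pooled signal (stress test) the regulator holds the prior 3/4 and pays 3/4·360 + 1/4·276 = 339. Off-path (no stress test) belief 1/3 gives 1/3·360 + 2/3·276 = 304.
Solvent: stress test gives 339 − 45 = 294; no stress test gives 304 − 19 = 285. Stays. ✓
Distressed: stress test gives 339 − 134 = 205; no stress test gives 304 − 17 = 287. Deviates. ✗

No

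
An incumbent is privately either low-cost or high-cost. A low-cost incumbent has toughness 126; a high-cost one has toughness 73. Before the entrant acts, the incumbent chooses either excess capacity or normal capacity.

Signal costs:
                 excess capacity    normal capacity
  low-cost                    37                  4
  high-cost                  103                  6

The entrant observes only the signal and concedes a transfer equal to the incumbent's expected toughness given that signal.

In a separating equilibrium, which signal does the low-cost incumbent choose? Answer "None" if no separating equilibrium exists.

Try low-cost → excess capacity, high-cost → normal capacity:
  Under separation the entrant infers type exactly: excess capacity → low-cost (pays 126), normal capacity → high-cost (pays 73).
  Low-cost: excess capacity gives 126 − 37 = 89; normal capacity gives 73 − 4 = 69. No deviation. ✓
  High-cost: normal capacity gives 73 − 6 = 67; excess capacity gives 126 − 103 = 23. No deviation. ✓
Both hold — the low-cost type sends excess capacity.

excess capacity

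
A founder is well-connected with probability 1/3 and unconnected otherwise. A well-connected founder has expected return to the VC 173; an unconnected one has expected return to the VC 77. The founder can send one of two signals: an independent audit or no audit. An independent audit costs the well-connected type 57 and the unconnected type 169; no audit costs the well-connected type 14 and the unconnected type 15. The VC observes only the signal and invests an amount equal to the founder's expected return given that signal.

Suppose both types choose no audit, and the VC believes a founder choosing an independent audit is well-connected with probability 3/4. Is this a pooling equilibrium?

At the pooled signal (no audit) the VC holds the prior 1/3 and pays 1/3·173 + 2/3·77 = 109. Off-path (audit) belief 3/4 gives 3/4·173 + 1/4·77 = 149.
Well-connected: no audit gives 109 − 14 = 95; audit gives 149 − 57 = 92. Stays. ✓
Unconnected: no audit gives 109 − 15 = 94; audit gives 149 − 169 = -20. Stays. ✓

Yes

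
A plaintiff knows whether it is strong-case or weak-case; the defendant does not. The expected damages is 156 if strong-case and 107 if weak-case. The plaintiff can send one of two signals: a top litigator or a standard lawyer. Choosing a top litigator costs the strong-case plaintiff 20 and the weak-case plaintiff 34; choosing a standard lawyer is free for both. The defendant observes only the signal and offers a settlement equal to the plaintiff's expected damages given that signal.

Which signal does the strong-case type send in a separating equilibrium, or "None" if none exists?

None

Try strong-case → top litigator, weak-case → standard lawyer:
  If types separate, top litigator earns payment 156 and standard lawyer earns 107.
  Strong-case: top litigator gives 156 − 20 = 136; standard lawyer gives 107 − 0 = 107. No deviation. ✓
  Weak-case: standard lawyer gives 107 − 0 = 107; top litigator gives 156 − 34 = 122. Would deviate. ✗
Try strong-case → standard lawyer, weak-case → top litigator:
  If types separate, standard lawyer earns payment 156 and top litigator earns 107.
  Strong-case: standard lawyer gives 156 − 0 = 156; top litigator gives 107 − 20 = 87. No deviation. ✓
  Weak-case: top litigator gives 107 − 34 = 73; standard lawyer gives 156 − 0 = 156. Would deviate. ✗
Neither assignment is incentive-compatible.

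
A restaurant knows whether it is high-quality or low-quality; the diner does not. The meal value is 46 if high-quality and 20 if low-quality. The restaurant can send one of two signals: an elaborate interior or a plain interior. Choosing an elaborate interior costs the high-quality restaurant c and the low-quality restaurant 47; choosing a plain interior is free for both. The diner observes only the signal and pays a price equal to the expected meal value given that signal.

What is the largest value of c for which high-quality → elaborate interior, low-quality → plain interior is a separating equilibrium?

26

Under separation: elaborate interior → high-quality (pays 46); plain interior → low-quality (pays 20).
Low-quality: 20 − 0 = 20 ≥ 46 − 47 = -1. Holds regardless of c. ✓
High-quality: 46 − c ≥ 20 − 0, so c ≤ 46 − 20 = 26.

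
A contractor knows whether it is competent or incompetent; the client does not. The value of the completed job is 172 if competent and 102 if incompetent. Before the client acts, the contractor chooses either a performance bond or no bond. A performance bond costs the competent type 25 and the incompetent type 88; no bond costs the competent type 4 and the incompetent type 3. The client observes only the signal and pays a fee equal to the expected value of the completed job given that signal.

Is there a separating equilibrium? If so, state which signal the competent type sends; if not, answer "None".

bond

Try competent → bond, incompetent → no bond:
  If types separate, bond earns payment 172 and no bond earns 102.
  Competent: bond gives 172 − 25 = 147; no bond gives 102 − 4 = 98. No deviation. ✓
  Incompetent: no bond gives 102 − 3 = 99; bond gives 172 − 88 = 84. No deviation. ✓
Both hold — the competent type sends bond.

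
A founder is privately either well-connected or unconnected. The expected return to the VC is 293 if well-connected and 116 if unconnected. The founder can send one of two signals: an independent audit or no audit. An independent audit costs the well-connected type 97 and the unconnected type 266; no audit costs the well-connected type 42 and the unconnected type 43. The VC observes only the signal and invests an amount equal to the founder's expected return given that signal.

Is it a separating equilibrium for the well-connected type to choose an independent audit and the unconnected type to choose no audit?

If types separate, audit earns payment 293 and no audit earns 116.
Well-connected: audit gives 293 − 97 = 196; no audit gives 116 − 42 = 74. No deviation. ✓
Unconnected: no audit gives 116 − 43 = 73; audit gives 293 − 266 = 27. No deviation. ✓
Both incentive constraints hold.

Yes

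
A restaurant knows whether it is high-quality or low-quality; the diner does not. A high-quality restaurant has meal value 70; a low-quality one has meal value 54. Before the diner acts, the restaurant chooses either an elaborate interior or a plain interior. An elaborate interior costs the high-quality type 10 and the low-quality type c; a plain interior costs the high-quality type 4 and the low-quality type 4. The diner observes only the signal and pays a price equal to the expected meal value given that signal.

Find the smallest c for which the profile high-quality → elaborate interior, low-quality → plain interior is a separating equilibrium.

20

Under separation: elaborate interior → high-quality (pays 70); plain interior → low-quality (pays 54).
High-quality: 70 − 10 = 60 ≥ 54 − 4 = 50. Holds regardless of c. ✓
Low-quality: 54 − 4 ≥ 70 − c, so c ≥ 70 − 50 = 20.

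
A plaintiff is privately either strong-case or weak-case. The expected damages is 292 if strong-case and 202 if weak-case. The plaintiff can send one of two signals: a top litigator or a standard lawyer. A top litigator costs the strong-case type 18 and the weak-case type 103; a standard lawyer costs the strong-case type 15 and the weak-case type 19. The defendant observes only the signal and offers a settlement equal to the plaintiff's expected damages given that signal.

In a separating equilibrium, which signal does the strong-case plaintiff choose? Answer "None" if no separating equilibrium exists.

None

Try strong-case → top litigator, weak-case → standard lawyer:
  Under separation the defendant infers type exactly: top litigator → strong-case (pays 292), standard lawyer → weak-case (pays 202).
  Strong-case: top litigator gives 292 − 18 = 274; standard lawyer gives 202 − 15 = 187. No deviation. ✓
  Weak-case: standard lawyer gives 202 − 19 = 183; top litigator gives 292 − 103 = 189. Would deviate. ✗
Try strong-case → standard lawyer, weak-case → top litigator:
  Under separation the defendant infers type exactly: standard lawyer → strong-case (pays 292), top litigator → weak-case (pays 202).
  Strong-case: standard lawyer gives 292 − 15 = 277; top litigator gives 202 − 18 = 184. No deviation. ✓
  Weak-case: top litigator gives 202 − 103 = 99; standard lawyer gives 292 − 19 = 273. Would deviate. ✗
Neither assignment is incentive-compatible.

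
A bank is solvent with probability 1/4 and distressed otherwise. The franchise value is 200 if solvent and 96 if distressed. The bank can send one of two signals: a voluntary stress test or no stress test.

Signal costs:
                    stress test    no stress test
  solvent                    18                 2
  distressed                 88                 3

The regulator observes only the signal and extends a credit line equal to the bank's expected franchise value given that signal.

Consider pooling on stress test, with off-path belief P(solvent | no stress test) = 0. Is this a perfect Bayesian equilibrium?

No

At the pooled signal (stress test) the regulator holds the prior 1/4 and pays 1/4·200 + 3/4·96 = 122. Off-path (no stress test) belief 0 gives 0·200 + 1·96 = 96.
Solvent: stress test gives 122 − 18 = 104; no stress test gives 96 − 2 = 94. Stays. ✓
Distressed: stress test gives 122 − 88 = 34; no stress test gives 96 − 3 = 93. Deviates. ✗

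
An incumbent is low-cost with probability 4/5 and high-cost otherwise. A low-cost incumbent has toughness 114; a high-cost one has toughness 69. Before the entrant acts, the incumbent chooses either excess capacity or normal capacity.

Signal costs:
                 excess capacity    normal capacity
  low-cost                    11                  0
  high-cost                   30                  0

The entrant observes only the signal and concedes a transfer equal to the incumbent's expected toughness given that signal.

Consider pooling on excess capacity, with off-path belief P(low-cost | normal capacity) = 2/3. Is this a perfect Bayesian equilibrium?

At the pooled signal (excess capacity) the entrant holds the prior 4/5 and pays 4/5·114 + 1/5·69 = 105. Off-path (normal capacity) belief 2/3 gives 2/3·114 + 1/3·69 = 99.
Low-cost: excess capacity gives 105 − 11 = 94; normal capacity gives 99 − 0 = 99. Deviates. ✗
High-cost: excess capacity gives 105 − 30 = 75; normal capacity gives 99 − 0 = 99. Deviates. ✗

No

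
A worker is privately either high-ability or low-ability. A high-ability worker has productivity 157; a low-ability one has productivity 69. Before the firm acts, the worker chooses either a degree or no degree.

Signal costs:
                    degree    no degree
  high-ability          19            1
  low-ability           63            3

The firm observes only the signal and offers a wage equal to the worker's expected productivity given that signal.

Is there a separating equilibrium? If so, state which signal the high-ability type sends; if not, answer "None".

None

Try high-ability → degree, low-ability → no degree:
  If types separate, degree earns payment 157 and no degree earns 69.
  High-ability: degree gives 157 − 19 = 138; no degree gives 69 − 1 = 68. No deviation. ✓
  Low-ability: no degree gives 69 − 3 = 66; degree gives 157 − 63 = 94. Would deviate. ✗
Try high-ability → no degree, low-ability → degree:
  If types separate, no degree earns payment 157 and degree earns 69.
  High-ability: no degree gives 157 − 1 = 156; degree gives 69 − 19 = 50. No deviation. ✓
  Low-ability: degree gives 69 − 63 = 6; no degree gives 157 − 3 = 154. Would deviate. ✗
Neither assignment is incentive-compatible.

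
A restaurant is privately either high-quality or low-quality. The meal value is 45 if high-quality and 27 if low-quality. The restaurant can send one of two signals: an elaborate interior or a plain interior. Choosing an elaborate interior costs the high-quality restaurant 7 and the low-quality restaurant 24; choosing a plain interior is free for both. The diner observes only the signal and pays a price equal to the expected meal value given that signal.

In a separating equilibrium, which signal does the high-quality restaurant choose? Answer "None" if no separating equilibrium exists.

elaborate interior

Try high-quality → elaborate interior, low-quality → plain interior:
  Under separation the diner infers type exactly: elaborate interior → high-quality (pays 45), plain interior → low-quality (pays 27).
  High-quality: elaborate interior gives 45 − 7 = 38; plain interior gives 27 − 0 = 27. No deviation. ✓
  Low-quality: plain interior gives 27 − 0 = 27; elaborate interior gives 45 − 24 = 21. No deviation. ✓
Both hold — the high-quality type sends elaborate interior.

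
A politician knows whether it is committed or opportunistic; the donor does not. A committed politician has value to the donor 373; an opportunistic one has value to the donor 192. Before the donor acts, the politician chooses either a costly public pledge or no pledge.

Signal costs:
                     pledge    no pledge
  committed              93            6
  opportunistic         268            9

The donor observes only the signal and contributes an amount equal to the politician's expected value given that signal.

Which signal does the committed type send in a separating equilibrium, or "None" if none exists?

pledge

Try committed → pledge, opportunistic → no pledge:
  Under separation the donor infers type exactly: pledge → committed (pays 373), no pledge → opportunistic (pays 192).
  Committed: pledge gives 373 − 93 = 280; no pledge gives 192 − 6 = 186. No deviation. ✓
  Opportunistic: no pledge gives 192 − 9 = 183; pledge gives 373 − 268 = 105. No deviation. ✓
Both hold — the committed type sends pledge.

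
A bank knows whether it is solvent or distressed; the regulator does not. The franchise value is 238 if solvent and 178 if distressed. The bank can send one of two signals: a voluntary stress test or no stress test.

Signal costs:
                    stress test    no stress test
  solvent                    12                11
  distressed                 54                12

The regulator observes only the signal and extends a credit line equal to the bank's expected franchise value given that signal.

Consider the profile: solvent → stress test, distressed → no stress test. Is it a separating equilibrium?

If types separate, stress test earns payment 238 and no stress test earns 178.
Solvent: stress test gives 238 − 12 = 226; no stress test gives 178 − 11 = 167. No deviation. ✓
Distressed: no stress test gives 178 − 12 = 166; stress test gives 238 − 54 = 184. Would deviate. ✗

No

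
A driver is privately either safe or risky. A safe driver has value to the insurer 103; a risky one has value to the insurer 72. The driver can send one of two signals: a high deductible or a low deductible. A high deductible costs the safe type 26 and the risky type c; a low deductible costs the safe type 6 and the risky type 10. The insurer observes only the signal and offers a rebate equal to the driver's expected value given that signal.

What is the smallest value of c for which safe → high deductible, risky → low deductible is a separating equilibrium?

41

Under separation: high deductible → safe (pays 103); low deductible → risky (pays 72).
Safe: 103 − 26 = 77 ≥ 72 − 6 = 66. Holds regardless of c. ✓
Risky: 72 − 10 ≥ 103 − c, so c ≥ 103 − 62 = 41.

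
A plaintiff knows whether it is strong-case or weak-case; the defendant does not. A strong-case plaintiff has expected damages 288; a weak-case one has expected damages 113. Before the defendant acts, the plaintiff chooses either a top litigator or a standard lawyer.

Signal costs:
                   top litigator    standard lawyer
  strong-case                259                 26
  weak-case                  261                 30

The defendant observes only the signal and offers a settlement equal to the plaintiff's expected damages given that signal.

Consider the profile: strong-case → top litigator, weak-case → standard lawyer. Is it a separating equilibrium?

If types separate, top litigator earns payment 288 and standard lawyer earns 113.
Strong-case: top litigator gives 288 − 259 = 29; standard lawyer gives 113 − 26 = 87. Would deviate. ✗
Weak-case: standard lawyer gives 113 − 30 = 83; top litigator gives 288 − 261 = 27. No deviation. ✓

No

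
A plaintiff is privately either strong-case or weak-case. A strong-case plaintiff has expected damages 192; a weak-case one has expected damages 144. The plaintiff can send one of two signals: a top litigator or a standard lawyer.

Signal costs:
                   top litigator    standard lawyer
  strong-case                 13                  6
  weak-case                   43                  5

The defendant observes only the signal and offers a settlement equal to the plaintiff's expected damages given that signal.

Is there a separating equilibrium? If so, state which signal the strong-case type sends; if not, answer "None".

None

Try strong-case → top litigator, weak-case → standard lawyer:
  If types separate, top litigator earns payment 192 and standard lawyer earns 144.
  Strong-case: top litigator gives 192 − 13 = 179; standard lawyer gives 144 − 6 = 138. No deviation. ✓
  Weak-case: standard lawyer gives 144 − 5 = 139; top litigator gives 192 − 43 = 149. Would deviate. ✗
Try strong-case → standard lawyer, weak-case → top litigator:
  If types separate, standard lawyer earns payment 192 and top litigator earns 144.
  Strong-case: standard lawyer gives 192 − 6 = 186; top litigator gives 144 − 13 = 131. No deviation. ✓
  Weak-case: top litigator gives 144 − 43 = 101; standard lawyer gives 192 − 5 = 187. Would deviate. ✗
Neither assignment is incentive-compatible.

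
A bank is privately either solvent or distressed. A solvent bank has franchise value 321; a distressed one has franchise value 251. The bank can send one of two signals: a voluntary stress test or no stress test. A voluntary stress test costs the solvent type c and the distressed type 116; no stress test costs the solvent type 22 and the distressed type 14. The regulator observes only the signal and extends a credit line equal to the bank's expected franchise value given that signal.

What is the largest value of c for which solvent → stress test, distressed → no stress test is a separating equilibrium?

92

Under separation: stress test → solvent (pays 321); no stress test → distressed (pays 251).
Distressed: 251 − 14 = 237 ≥ 321 − 116 = 205. Holds regardless of c. ✓
Solvent: 321 − c ≥ 251 − 22, so c ≤ 321 − 229 = 92.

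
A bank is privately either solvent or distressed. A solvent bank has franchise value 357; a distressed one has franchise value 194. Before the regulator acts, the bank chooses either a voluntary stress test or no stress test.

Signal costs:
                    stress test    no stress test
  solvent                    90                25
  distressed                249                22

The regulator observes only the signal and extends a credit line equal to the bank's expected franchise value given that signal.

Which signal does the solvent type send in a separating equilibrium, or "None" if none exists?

stress test

Try solvent → stress test, distressed → no stress test:
  Under separation the regulator infers type exactly: stress test → solvent (pays 357), no stress test → distressed (pays 194).
  Solvent: stress test gives 357 − 90 = 267; no stress test gives 194 − 25 = 169. No deviation. ✓
  Distressed: no stress test gives 194 − 22 = 172; stress test gives 357 − 249 = 108. No deviation. ✓
Both hold — the solvent type sends stress test.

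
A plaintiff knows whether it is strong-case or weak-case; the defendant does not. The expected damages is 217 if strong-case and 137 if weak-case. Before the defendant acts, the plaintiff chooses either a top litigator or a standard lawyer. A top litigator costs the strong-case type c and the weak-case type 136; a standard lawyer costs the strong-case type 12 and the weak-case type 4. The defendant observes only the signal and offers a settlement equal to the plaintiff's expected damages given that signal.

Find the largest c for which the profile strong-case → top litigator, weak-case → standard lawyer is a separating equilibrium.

Under separation: top litigator → strong-case (pays 217); standard lawyer → weak-case (pays 137).
Weak-case: 137 − 4 = 133 ≥ 217 − 136 = 81. Holds regardless of c. ✓
Strong-case: 217 − c ≥ 137 − 12, so c ≤ 217 − 125 = 92.

92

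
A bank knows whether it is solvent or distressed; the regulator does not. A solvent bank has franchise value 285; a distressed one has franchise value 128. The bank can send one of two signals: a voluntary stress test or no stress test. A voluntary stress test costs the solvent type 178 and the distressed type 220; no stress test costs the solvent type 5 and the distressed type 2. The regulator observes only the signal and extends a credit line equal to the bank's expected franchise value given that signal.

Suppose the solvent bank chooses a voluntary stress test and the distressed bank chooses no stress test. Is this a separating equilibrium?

Under separation the regulator infers type exactly: stress test → solvent (pays 285), no stress test → distressed (pays 128).
Solvent: stress test gives 285 − 178 = 107; no stress test gives 128 − 5 = 123. Would deviate. ✗
Distressed: no stress test gives 128 − 2 = 126; stress test gives 285 − 220 = 65. No deviation. ✓

No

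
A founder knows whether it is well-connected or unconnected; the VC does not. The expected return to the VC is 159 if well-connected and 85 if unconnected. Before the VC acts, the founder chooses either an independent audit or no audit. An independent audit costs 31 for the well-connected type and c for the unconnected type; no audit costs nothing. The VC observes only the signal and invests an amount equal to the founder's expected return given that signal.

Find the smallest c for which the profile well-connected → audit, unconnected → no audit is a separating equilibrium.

Under separation: audit → well-connected (pays 159); no audit → unconnected (pays 85).
Well-connected: 159 − 31 = 128 ≥ 85 − 0 = 85. Holds regardless of c. ✓
Unconnected: 85 − 0 ≥ 159 − c, so c ≥ 159 − 85 = 74.

74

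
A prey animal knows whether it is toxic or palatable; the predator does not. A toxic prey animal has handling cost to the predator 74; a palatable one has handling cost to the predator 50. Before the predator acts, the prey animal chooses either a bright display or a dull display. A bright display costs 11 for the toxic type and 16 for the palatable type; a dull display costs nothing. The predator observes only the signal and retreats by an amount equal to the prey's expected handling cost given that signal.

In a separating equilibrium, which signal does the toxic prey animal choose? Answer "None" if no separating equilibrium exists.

None

Try toxic → bright display, palatable → dull display:
  If types separate, bright display earns payment 74 and dull display earns 50.
  Toxic: bright display gives 74 − 11 = 63; dull display gives 50 − 0 = 50. No deviation. ✓
  Palatable: dull display gives 50 − 0 = 50; bright display gives 74 − 16 = 58. Would deviate. ✗
Try toxic → dull display, palatable → bright display:
  If types separate, dull display earns payment 74 and bright display earns 50.
  Toxic: dull display gives 74 − 0 = 74; bright display gives 50 − 11 = 39. No deviation. ✓
  Palatable: bright display gives 50 − 16 = 34; dull display gives 74 − 0 = 74. Would deviate. ✗
Neither assignment is incentive-compatible.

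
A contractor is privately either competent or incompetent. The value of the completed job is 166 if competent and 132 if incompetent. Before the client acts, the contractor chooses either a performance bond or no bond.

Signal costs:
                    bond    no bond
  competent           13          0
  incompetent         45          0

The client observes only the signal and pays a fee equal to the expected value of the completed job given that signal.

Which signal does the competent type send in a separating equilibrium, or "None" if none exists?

Try competent → bond, incompetent → no bond:
  Under separation the client infers type exactly: bond → competent (pays 166), no bond → incompetent (pays 132).
  Competent: bond gives 166 − 13 = 153; no bond gives 132 − 0 = 132. No deviation. ✓
  Incompetent: no bond gives 132 − 0 = 132; bond gives 166 − 45 = 121. No deviation. ✓
Both hold — the competent type sends bond.

bond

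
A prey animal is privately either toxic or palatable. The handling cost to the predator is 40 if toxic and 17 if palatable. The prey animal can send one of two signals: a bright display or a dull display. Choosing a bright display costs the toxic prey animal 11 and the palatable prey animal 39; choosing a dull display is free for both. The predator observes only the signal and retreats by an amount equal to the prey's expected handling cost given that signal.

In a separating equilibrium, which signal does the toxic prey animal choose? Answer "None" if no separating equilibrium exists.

Try toxic → bright display, palatable → dull display:
  If types separate, bright display earns payment 40 and dull display earns 17.
  Toxic: bright display gives 40 − 11 = 29; dull display gives 17 − 0 = 17. No deviation. ✓
  Palatable: dull display gives 17 − 0 = 17; bright display gives 40 − 39 = 1. No deviation. ✓
Both hold — the toxic type sends bright display.

bright display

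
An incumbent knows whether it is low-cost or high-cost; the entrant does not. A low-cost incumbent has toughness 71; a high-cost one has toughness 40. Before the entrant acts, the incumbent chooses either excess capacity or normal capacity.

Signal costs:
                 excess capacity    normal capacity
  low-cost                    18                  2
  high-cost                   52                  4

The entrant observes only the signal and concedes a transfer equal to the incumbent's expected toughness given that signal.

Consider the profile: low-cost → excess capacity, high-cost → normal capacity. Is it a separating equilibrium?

If types separate, excess capacity earns payment 71 and normal capacity earns 40.
Low-cost: excess capacity gives 71 − 18 = 53; normal capacity gives 40 − 2 = 38. No deviation. ✓
High-cost: normal capacity gives 40 − 4 = 36; excess capacity gives 71 − 52 = 19. No deviation. ✓
Both incentive constraints hold.

Yes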